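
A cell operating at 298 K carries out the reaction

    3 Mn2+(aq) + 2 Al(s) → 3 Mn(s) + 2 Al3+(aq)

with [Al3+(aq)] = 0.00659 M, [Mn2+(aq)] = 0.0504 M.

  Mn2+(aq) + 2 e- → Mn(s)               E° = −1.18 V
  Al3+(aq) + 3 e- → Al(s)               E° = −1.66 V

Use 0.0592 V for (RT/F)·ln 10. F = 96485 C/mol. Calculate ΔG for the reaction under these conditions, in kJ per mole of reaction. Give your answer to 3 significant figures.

−281 kJ/mol

With Mn²⁺/Mn reduced at the cathode, E°cell = −1.18 − (−1.66) = +0.48 V and n = 6.
The reaction quotient is [Al3+(aq)]^2 / [Mn2+(aq)]^3 = 0.339; by Nernst, E = +0.48 − (0.0592/6)(−0.470) = +0.4846 V.
ΔG = −nFE = −(6)(96485)(+0.4846) J/mol = −281 kJ/mol.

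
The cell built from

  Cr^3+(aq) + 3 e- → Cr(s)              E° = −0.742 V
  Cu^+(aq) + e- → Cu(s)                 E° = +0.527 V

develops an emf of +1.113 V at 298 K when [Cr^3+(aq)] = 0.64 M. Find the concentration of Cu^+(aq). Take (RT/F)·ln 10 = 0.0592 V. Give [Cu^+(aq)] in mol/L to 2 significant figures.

0.0020 M

With Cu⁺/Cu at the cathode and Cr³⁺/Cr at the anode, E°cell = +0.527 − (−0.742) = +1.269 V (n = 3).
From the Nernst equation, log Q = n(E° − E)/0.0592 = 3·(+1.269 − (+1.113))/0.0592 = 7.905.
For 3 Cu^+(aq) + Cr(s) → 3 Cu(s) + Cr^3+(aq), the reaction quotient is Q = [Cr^3+(aq)] / [Cu^+(aq)]^3.
Solving for the unknown gives log [Cu^+(aq)] = −2.700, so [Cu^+(aq)] ≈ 0.0020 M.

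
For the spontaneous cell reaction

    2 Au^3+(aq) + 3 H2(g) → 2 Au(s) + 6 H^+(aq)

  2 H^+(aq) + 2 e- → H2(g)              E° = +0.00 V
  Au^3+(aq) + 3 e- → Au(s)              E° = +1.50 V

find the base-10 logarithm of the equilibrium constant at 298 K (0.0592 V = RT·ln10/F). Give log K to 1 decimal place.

log K = 152.0

The Au³⁺/Au couple is reduced (cathode); E°cell = +1.50 − (+0.00) = +1.50 V with n = 6.
At equilibrium E = 0, so log K = nE°cell / 0.0592 = (6)(+1.50) / 0.0592 = 152.0.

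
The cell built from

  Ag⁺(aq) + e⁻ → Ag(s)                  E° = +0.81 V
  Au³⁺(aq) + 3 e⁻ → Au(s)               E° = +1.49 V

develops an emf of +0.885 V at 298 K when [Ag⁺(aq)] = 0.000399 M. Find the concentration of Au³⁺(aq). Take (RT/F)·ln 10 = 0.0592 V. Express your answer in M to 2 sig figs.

1.6 M

With Au³⁺/Au at the cathode and Ag⁺/Ag at the anode, E°cell = +1.49 − (+0.81) = +0.68 V (n = 3).
Rearranging E = E° − (0.0592/n)·log Q gives log Q = 3(+0.68 − (+0.885))/0.0592 = −10.389.
The balanced reaction is Au³⁺(aq) + 3 Ag(s) → Au(s) + 3 Ag⁺(aq), so Q = [Ag⁺(aq)]^3 / [Au³⁺(aq)].
Isolating [Au³⁺(aq)] in Q = 10^{−10.389} yields log [Au³⁺(aq)] = 0.192, i.e. 1.6 M.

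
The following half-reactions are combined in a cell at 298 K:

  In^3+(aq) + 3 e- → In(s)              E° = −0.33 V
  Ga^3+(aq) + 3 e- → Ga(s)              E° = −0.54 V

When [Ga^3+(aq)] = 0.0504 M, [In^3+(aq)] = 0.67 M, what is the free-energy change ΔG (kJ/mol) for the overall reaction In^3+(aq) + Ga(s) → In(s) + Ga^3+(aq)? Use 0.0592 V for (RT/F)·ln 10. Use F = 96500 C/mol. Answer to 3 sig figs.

−67.2 kJ/mol

With In³⁺/In reduced at the cathode, E°cell = −0.33 − (−0.54) = +0.21 V and n = 3.
Q = [Ga^3+(aq)] / [In^3+(aq)] = 0.0752, so log Q = −1.124 and E = +0.21 − (0.0592/3)(−1.124) = +0.2322 V.
Then ΔG = −nFE = −3 × 96500 × +0.2322 J/mol = −67.2 kJ/mol.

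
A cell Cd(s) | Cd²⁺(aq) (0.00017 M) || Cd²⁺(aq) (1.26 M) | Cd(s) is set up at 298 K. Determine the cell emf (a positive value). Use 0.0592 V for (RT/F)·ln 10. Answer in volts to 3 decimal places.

For a concentration cell E°cell = 0, since both electrodes use the same couple.
The compartment with the higher Cd²⁺(aq) concentration (1.26 M) acts as the cathode; ions are reduced there and produced at the dilute (0.00017 M) anode.
With n = 2, Ecell = −(0.0592/2)·log([dilute]/[conc]) = −(0.0592/2)·log(0.00017/1.26) = +0.115 V.

0.115 V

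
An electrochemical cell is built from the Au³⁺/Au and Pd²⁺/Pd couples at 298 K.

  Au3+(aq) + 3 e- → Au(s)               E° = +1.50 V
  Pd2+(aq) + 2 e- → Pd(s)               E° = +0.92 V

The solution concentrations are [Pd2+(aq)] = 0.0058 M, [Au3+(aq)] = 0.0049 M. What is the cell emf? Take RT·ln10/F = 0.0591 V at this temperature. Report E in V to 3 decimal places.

Au³⁺/Au is reduced (cathode, E° = +1.50 V) and Pd²⁺/Pd is oxidized (anode).
The standard potential is +1.50 − (+0.92) = +0.58 V and the balanced reaction transfers n = 6 electrons.
Balancing gives 2 Au3+(aq) + 3 Pd(s) → 2 Au(s) + 3 Pd2+(aq); hence Q = [Pd2+(aq)]^3 / [Au3+(aq)]^2 = 0.00813 (log Q = −2.090).
E = E° − (0.0591/n)·log Q = +0.58 − (0.0591/6)(−2.090) = +0.601 V.

+0.601 V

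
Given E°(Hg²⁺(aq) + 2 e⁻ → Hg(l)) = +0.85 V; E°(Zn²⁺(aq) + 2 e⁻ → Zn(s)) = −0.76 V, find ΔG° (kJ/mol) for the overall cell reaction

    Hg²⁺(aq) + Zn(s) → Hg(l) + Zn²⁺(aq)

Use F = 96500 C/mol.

−311 kJ/mol

In the reaction as written Hg²⁺(aq) is reduced, so the Hg²⁺/Hg couple is the cathode and Zn²⁺/Zn is the anode.
E°cell = +0.85 − (−0.76) = +1.61 V; balancing electrons gives n = 2.
ΔG° = −nFE°cell = −(2)(96500)(+1.61) J/mol = −311 kJ/mol.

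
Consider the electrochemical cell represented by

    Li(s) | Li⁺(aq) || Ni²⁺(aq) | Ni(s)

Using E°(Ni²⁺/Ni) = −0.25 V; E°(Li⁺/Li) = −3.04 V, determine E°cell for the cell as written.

+2.79 V

By convention the left-hand electrode in cell notation is the anode (oxidation) and the right-hand electrode is the cathode (reduction).
E°cell = E°(right) − E°(left) = −0.25 − (−3.04) = +2.79 V.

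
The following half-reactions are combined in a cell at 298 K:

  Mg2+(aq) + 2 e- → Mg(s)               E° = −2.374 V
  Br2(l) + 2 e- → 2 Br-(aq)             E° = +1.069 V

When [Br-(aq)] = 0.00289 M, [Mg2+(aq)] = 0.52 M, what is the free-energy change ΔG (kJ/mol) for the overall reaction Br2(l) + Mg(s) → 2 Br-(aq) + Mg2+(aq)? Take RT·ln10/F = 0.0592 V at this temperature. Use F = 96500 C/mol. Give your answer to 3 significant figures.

With Br₂/Br⁻ reduced at the cathode, E°cell = +1.069 − (−2.374) = +3.443 V and n = 2.
Here Q = [Br-(aq)]^2·[Mg2+(aq)] = 4.34×10^−6 (log Q = −5.362), giving E = +3.443 − (0.0592/2)·(−5.362) = +3.6017 V.
Then ΔG = −nFE = −2 × 96500 × +3.6017 J/mol = −695 kJ/mol.

−695 kJ/mol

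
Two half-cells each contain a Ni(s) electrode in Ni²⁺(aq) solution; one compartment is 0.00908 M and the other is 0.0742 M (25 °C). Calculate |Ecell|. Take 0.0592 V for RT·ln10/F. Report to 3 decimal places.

0.027 V

For a concentration cell E°cell = 0, since both electrodes use the same couple.
The compartment with the higher Ni²⁺(aq) concentration (0.0742 M) acts as the cathode; ions are reduced there and produced at the dilute (0.00908 M) anode.
With n = 2, Ecell = −(0.0592/2)·log([dilute]/[conc]) = −(0.0592/2)·log(0.00908/0.0742) = +0.027 V.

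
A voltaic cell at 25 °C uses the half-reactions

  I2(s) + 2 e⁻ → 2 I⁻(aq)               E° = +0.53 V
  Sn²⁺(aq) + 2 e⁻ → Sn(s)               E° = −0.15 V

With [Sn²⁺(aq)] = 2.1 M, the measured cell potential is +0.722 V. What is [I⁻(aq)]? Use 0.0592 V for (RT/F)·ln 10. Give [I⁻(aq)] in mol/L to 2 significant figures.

The I₂/I⁻ couple has the larger reduction potential, so it is the cathode: E°cell = +0.53 − (−0.15) = +0.68 V and n = 2.
From the Nernst equation, log Q = n(E° − E)/0.0592 = 2·(+0.68 − (+0.722))/0.0592 = −1.419.
Balancing electrons gives I2(s) + Sn(s) → 2 I⁻(aq) + Sn²⁺(aq); thus Q = [I⁻(aq)]^2·[Sn²⁺(aq)].
Isolating [I⁻(aq)] in Q = 10^{−1.419} yields log [I⁻(aq)] = −0.871, i.e. 0.13 M.

0.13 M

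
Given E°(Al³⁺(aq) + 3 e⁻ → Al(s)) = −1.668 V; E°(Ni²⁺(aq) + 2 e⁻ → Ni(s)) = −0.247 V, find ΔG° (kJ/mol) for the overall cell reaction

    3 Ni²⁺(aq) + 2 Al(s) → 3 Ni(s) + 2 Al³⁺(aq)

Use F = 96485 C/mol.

−823 kJ/mol

In the reaction as written Ni²⁺(aq) is reduced, so the Ni²⁺/Ni couple is the cathode and Al³⁺/Al is the anode.
E°cell = −0.247 − (−1.668) = +1.421 V; balancing electrons gives n = 6.
ΔG° = −nFE°cell = −(6)(96485)(+1.421) J/mol = −823 kJ/mol.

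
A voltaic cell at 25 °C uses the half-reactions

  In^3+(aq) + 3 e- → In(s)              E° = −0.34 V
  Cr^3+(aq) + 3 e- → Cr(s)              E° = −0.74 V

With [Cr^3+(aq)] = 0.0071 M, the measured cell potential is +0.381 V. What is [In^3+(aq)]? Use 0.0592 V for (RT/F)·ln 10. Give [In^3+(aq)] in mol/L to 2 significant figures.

With In³⁺/In at the cathode and Cr³⁺/Cr at the anode, E°cell = −0.34 − (−0.74) = +0.40 V (n = 3).
Since E = E° − (0.0592/n)·log Q, log Q = n(E° − E)/0.0592 = 0.963.
Balancing electrons gives In^3+(aq) + Cr(s) → In(s) + Cr^3+(aq); thus Q = [Cr^3+(aq)] / [In^3+(aq)].
Substituting the known concentrations and solving, log [In^3+(aq)] = −3.112 and [In^3+(aq)] = 0.00077 M.

0.00077 M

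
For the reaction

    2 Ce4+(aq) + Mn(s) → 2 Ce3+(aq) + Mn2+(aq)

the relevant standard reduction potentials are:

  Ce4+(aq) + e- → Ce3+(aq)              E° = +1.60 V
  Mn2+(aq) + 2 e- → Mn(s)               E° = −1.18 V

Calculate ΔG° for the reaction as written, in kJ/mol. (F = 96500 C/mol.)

−537 kJ/mol

In the reaction as written Ce4+(aq) is reduced, so the Ce⁴⁺/Ce³⁺ couple is the cathode and Mn²⁺/Mn is the anode.
E°cell = +1.60 − (−1.18) = +2.78 V; balancing electrons gives n = 2.
ΔG° = −nFE°cell = −(2)(96500)(+2.78) J/mol = −537 kJ/mol.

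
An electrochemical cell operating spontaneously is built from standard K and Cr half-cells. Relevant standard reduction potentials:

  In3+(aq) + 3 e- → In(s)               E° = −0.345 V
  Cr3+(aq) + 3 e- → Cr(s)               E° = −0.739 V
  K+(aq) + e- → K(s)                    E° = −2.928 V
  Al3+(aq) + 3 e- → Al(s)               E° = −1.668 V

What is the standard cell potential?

The Cr³⁺/Cr couple has the higher E°, so Cr ion is reduced (cathode) and K is oxidized (anode).
E°cell = E°(cathode) − E°(anode) = −0.739 − (−2.928) = +2.189 V.

+2.189 V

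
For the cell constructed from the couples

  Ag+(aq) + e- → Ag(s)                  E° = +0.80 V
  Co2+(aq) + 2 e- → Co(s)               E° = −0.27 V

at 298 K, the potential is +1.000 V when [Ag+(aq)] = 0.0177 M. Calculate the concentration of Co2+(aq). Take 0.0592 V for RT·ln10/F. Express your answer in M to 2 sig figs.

Ag⁺/Ag is the cathode (higher E°); E°cell = +0.80 − (−0.27) = +1.07 V with n = 2.
From the Nernst equation, log Q = n(E° − E)/0.0592 = 2·(+1.07 − (+1.000))/0.0592 = 2.365.
Balancing electrons gives 2 Ag+(aq) + Co(s) → 2 Ag(s) + Co2+(aq); thus Q = [Co2+(aq)] / [Ag+(aq)]^2.
Solving for the unknown gives log [Co2+(aq)] = −1.139, so [Co2+(aq)] ≈ 0.073 M.

0.073 M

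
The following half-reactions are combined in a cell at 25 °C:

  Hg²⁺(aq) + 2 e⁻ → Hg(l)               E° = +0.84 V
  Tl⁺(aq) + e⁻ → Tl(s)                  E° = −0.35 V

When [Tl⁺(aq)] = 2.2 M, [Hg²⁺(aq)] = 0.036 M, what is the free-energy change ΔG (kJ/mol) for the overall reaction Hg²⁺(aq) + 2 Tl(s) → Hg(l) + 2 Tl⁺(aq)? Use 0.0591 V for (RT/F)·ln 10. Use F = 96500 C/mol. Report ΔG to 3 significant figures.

−218 kJ/mol

With Hg²⁺/Hg reduced at the cathode, E°cell = +0.84 − (−0.35) = +1.19 V and n = 2.
The reaction quotient is [Tl⁺(aq)]^2 / [Hg²⁺(aq)] = 134; by Nernst, E = +1.19 − (0.0591/2)(2.129) = +1.1271 V.
Finally ΔG = −nFE = −(2)(96500 C/mol)(+1.1271 V) = −218 kJ/mol.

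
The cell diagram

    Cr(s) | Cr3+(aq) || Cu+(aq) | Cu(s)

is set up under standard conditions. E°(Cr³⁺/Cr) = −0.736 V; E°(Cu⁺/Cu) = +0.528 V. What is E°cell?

+1.264 V

By convention the left-hand electrode in cell notation is the anode (oxidation) and the right-hand electrode is the cathode (reduction).
E°cell = E°(right) − E°(left) = +0.528 − (−0.736) = +1.264 V.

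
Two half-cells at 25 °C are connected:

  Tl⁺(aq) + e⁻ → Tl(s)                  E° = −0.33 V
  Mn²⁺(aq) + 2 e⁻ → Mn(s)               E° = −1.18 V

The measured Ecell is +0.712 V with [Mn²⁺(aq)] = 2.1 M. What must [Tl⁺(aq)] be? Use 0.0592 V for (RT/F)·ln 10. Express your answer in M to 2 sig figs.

Tl⁺/Tl is the cathode (higher E°); E°cell = −0.33 − (−1.18) = +0.85 V with n = 2.
Rearranging E = E° − (0.0592/n)·log Q gives log Q = 2(+0.85 − (+0.712))/0.0592 = 4.662.
The balanced reaction is 2 Tl⁺(aq) + Mn(s) → 2 Tl(s) + Mn²⁺(aq), so Q = [Mn²⁺(aq)] / [Tl⁺(aq)]^2.
Isolating [Tl⁺(aq)] in Q = 10^{4.662} yields log [Tl⁺(aq)] = −2.170, i.e. 0.0068 M.

0.0068 M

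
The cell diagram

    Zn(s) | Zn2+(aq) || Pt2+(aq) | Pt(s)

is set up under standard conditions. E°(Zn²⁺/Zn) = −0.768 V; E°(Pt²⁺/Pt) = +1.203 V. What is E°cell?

+1.971 V

By convention the left-hand electrode in cell notation is the anode (oxidation) and the right-hand electrode is the cathode (reduction).
E°cell = E°(right) − E°(left) = +1.203 − (−0.768) = +1.971 V.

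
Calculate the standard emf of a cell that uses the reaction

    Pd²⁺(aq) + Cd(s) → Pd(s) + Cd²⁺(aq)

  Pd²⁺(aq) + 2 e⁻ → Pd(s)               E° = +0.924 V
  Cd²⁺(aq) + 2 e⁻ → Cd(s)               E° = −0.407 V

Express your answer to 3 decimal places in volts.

Pd²⁺(aq) gains electrons, so the Pd²⁺/Pd couple is the cathode; the Cd²⁺/Cd couple is the anode.
E°cell = E°(cathode) − E°(anode) = +0.924 − (−0.407) = +1.331 V.

+1.331 V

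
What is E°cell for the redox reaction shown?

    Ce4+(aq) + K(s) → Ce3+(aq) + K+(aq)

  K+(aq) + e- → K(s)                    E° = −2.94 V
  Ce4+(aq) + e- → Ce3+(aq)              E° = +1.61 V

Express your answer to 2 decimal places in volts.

+4.55 V

Ce4+(aq) gains electrons, so the Ce⁴⁺/Ce³⁺ couple is the cathode; the K⁺/K couple is the anode.
E°cell = E°(cathode) − E°(anode) = +1.61 − (−2.94) = +4.55 V.
The positive value indicates the reaction is spontaneous as written.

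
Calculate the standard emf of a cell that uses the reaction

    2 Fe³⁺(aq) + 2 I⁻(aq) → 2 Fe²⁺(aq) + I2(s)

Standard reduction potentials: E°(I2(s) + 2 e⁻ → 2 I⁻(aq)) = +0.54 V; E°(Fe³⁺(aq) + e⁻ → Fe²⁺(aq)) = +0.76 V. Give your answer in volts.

Fe³⁺(aq) gains electrons, so the Fe³⁺/Fe²⁺ couple is the cathode; the I₂/I⁻ couple is the anode.
E°cell = E°(cathode) − E°(anode) = +0.76 − (+0.54) = +0.22 V.
The positive value indicates the reaction is spontaneous as written.

+0.22 V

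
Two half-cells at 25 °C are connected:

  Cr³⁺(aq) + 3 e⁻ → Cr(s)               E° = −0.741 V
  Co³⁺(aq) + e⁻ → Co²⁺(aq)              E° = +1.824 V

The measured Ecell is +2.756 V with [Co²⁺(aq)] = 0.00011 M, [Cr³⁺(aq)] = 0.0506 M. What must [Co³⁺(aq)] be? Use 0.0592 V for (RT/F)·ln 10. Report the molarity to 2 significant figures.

0.069 M

The Co³⁺/Co²⁺ couple has the larger reduction potential, so it is the cathode: E°cell = +1.824 − (−0.741) = +2.565 V and n = 3.
Since E = E° − (0.0592/n)·log Q, log Q = n(E° − E)/0.0592 = −9.679.
The balanced reaction is 3 Co³⁺(aq) + Cr(s) → 3 Co²⁺(aq) + Cr³⁺(aq), so Q = ([Co²⁺(aq)]^3·[Cr³⁺(aq)]) / [Co³⁺(aq)]^3.
Solving for the unknown gives log [Co³⁺(aq)] = −1.164, so [Co³⁺(aq)] ≈ 0.069 M.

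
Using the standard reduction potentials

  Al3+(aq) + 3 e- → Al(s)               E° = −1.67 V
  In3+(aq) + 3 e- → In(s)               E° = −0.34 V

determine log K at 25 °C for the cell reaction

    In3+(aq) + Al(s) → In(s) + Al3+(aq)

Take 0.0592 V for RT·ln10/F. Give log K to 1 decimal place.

The In³⁺/In couple is reduced (cathode); E°cell = −0.34 − (−1.67) = +1.33 V with n = 3.
At equilibrium E = 0, so log K = nE°cell / 0.0592 = (3)(+1.33) / 0.0592 = 67.4.

log K = 67.4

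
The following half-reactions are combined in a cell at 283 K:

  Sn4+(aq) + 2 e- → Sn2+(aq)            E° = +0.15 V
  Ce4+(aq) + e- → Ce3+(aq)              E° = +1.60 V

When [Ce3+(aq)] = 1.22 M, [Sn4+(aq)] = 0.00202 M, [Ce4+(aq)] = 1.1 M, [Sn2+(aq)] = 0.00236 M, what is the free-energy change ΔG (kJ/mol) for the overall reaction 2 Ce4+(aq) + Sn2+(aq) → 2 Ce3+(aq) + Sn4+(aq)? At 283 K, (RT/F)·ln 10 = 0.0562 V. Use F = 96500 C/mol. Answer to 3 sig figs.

−280 kJ/mol

The standard cell potential is +1.60 − (+0.15) = +1.45 V, with n = 2 electrons in the balanced equation.
Q = ([Ce3+(aq)]^2·[Sn4+(aq)]) / ([Ce4+(aq)]^2·[Sn2+(aq)]) = 1.05, so log Q = 0.022 and E = +1.45 − (0.0562/2)(0.022) = +1.4494 V.
ΔG = −nFE = −(2)(96500)(+1.4494) J/mol = −280 kJ/mol.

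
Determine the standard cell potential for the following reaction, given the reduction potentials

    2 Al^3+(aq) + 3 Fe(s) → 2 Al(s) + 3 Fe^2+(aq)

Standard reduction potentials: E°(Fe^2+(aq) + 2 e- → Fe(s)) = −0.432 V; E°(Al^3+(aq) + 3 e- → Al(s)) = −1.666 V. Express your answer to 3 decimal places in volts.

−1.234 V

In the reaction as written, Al^3+(aq) is reduced (cathode) and Fe^2+(aq) is produced by oxidation at the anode.
E°cell = E°(cathode) − E°(anode) = −1.666 − (−0.432) = −1.234 V.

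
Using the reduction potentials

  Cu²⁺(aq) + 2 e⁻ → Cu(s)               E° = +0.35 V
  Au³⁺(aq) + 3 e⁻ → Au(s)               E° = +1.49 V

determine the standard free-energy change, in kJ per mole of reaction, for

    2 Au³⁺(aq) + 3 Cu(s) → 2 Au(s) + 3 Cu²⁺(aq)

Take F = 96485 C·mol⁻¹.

−660 kJ/mol

In the reaction as written Au³⁺(aq) is reduced, so the Au³⁺/Au couple is the cathode and Cu²⁺/Cu is the anode.
E°cell = +1.49 − (+0.35) = +1.14 V; balancing electrons gives n = 6.
ΔG° = −nFE°cell = −(6)(96485)(+1.14) J/mol = −660 kJ/mol.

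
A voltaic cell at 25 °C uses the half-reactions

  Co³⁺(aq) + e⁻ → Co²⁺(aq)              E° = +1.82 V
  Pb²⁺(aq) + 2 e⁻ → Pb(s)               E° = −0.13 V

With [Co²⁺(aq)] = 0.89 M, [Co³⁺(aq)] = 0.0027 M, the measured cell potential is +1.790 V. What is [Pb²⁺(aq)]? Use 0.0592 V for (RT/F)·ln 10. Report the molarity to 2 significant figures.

2.3 M

Co³⁺/Co²⁺ is the cathode (higher E°); E°cell = +1.82 − (−0.13) = +1.95 V with n = 2.
Rearranging E = E° − (0.0592/n)·log Q gives log Q = 2(+1.95 − (+1.790))/0.0592 = 5.405.
Balancing electrons gives 2 Co³⁺(aq) + Pb(s) → 2 Co²⁺(aq) + Pb²⁺(aq); thus Q = ([Co²⁺(aq)]^2·[Pb²⁺(aq)]) / [Co³⁺(aq)]^2.
Substituting the known concentrations and solving, log [Pb²⁺(aq)] = 0.369 and [Pb²⁺(aq)] = 2.3 M.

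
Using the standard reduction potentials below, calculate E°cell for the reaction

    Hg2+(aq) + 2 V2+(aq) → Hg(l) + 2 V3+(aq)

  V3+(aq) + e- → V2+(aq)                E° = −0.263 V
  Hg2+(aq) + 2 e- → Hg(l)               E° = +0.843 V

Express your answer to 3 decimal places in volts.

+1.106 V

In the reaction as written, Hg2+(aq) is reduced (cathode) and V3+(aq) is produced by oxidation at the anode.
E°cell = E°(cathode) − E°(anode) = +0.843 − (−0.263) = +1.106 V.
The positive value indicates the reaction is spontaneous as written.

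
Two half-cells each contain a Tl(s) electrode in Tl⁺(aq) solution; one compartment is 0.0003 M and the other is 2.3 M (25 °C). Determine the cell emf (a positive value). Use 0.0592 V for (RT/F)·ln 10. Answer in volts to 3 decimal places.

For a concentration cell E°cell = 0, since both electrodes use the same couple.
The compartment with the higher Tl⁺(aq) concentration (2.3 M) acts as the cathode; ions are reduced there and produced at the dilute (0.0003 M) anode.
With n = 1, Ecell = −(0.0592/1)·log([dilute]/[conc]) = −(0.0592/1)·log(0.0003/2.3) = +0.230 V.

0.230 V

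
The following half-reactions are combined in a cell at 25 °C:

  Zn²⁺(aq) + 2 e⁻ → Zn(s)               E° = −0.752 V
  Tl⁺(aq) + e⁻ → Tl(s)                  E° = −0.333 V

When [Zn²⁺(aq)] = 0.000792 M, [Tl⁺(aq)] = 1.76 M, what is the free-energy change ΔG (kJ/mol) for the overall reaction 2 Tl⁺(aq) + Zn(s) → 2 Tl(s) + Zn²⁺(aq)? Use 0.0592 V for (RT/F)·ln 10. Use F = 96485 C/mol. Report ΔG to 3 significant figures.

The standard cell potential is −0.333 − (−0.752) = +0.419 V, with n = 2 electrons in the balanced equation.
Here Q = [Zn²⁺(aq)] / [Tl⁺(aq)]^2 = 0.000256 (log Q = −3.592), giving E = +0.419 − (0.0592/2)·(−3.592) = +0.5253 V.
ΔG = −nFE = −(2)(96485)(+0.5253) J/mol = −101 kJ/mol.

−101 kJ/mol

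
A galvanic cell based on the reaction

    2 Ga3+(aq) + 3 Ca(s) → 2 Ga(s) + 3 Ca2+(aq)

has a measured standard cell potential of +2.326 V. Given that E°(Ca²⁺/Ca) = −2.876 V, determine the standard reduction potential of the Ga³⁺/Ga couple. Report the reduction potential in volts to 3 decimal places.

−0.550 V

In the reaction as written the Ga³⁺/Ga couple is reduced (cathode) and Ca²⁺/Ca is oxidized (anode), so E°cell = E°(Ga³⁺/Ga) − E°(Ca²⁺/Ca).
E°(Ga³⁺/Ga) = E°cell + E°(anode) = +2.326 + (−2.876) = −0.550 V.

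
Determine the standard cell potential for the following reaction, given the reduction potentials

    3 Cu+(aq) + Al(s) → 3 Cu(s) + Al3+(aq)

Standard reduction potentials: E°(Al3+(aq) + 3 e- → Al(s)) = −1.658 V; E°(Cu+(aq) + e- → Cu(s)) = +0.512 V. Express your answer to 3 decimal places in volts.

+2.170 V

In the reaction as written, Cu+(aq) is reduced (cathode) and Al3+(aq) is produced by oxidation at the anode.
E°cell = E°(cathode) − E°(anode) = +0.512 − (−1.658) = +2.170 V.
The positive value indicates the reaction is spontaneous as written.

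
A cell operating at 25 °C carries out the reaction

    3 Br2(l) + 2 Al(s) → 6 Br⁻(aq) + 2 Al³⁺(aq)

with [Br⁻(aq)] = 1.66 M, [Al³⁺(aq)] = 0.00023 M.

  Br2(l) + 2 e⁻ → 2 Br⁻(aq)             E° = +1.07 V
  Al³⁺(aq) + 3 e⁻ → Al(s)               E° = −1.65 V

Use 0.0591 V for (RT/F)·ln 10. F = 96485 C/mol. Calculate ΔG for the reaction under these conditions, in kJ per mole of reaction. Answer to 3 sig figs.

With Br₂/Br⁻ reduced at the cathode, E°cell = +1.07 − (−1.65) = +2.72 V and n = 6.
The reaction quotient is [Br⁻(aq)]^6·[Al³⁺(aq)]^2 = 1.11×10^−6; by Nernst, E = +2.72 − (0.0591/6)(−5.956) = +2.7787 V.
Then ΔG = −nFE = −6 × 96485 × +2.7787 J/mol = −1610 kJ/mol.

−1610 kJ/mol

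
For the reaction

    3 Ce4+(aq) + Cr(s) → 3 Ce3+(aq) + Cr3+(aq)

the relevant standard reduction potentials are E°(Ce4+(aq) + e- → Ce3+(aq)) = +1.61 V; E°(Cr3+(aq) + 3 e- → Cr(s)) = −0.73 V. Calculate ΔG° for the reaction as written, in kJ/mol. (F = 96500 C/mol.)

In the reaction as written Ce4+(aq) is reduced, so the Ce⁴⁺/Ce³⁺ couple is the cathode and Cr³⁺/Cr is the anode.
E°cell = +1.61 − (−0.73) = +2.34 V; balancing electrons gives n = 3.
ΔG° = −nFE°cell = −(3)(96500)(+2.34) J/mol = −677 kJ/mol.

−677 kJ/mol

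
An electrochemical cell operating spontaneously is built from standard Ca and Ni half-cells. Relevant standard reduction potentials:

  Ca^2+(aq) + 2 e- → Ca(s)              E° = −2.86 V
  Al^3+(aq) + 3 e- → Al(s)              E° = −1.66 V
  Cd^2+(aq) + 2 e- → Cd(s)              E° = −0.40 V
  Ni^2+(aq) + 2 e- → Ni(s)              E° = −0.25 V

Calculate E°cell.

+2.61 V

The Ni²⁺/Ni couple has the higher E°, so Ni ion is reduced (cathode) and Ca is oxidized (anode).
E°cell = E°(cathode) − E°(anode) = −0.25 − (−2.86) = +2.61 V.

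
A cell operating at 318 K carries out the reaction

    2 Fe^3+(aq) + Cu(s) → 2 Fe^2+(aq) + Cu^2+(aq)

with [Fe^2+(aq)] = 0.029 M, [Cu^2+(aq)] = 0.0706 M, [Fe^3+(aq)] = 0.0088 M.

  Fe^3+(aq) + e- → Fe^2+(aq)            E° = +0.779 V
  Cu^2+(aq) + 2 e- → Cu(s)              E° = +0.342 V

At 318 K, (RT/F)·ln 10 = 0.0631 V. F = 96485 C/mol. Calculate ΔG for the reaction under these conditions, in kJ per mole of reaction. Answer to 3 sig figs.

E°cell = +0.779 − (+0.342) = +0.437 V; the balanced reaction transfers n = 2 electrons.
Q = ([Fe^2+(aq)]^2·[Cu^2+(aq)]) / [Fe^3+(aq)]^2 = 0.767, so log Q = −0.115 and E = +0.437 − (0.0631/2)(−0.115) = +0.4406 V.
Finally ΔG = −nFE = −(2)(96485 C/mol)(+0.4406 V) = −85.0 kJ/mol.

−85.0 kJ/mol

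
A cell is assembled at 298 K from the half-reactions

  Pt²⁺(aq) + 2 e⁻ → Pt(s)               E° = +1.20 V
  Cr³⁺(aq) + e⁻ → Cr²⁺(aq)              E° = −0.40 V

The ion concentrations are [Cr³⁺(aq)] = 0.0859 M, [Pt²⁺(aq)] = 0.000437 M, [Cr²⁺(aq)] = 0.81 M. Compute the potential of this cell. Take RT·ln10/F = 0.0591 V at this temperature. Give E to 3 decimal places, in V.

Since E°(Pt²⁺/Pt) > E°(Cr³⁺/Cr²⁺), Pt²⁺/Pt serves as the cathode.
E°cell = E°cat − E°an = +1.20 − (−0.40) = +1.60 V; n = 2.
For the overall reaction Pt²⁺(aq) + 2 Cr²⁺(aq) → Pt(s) + 2 Cr³⁺(aq), Q = [Cr³⁺(aq)]^2 / ([Pt²⁺(aq)]·[Cr²⁺(aq)]^2) = 25.7, giving log Q = 1.411.
E = E° − (0.0591/n)·log Q = +1.60 − (0.0591/2)(1.411) = +1.558 V.

+1.558 V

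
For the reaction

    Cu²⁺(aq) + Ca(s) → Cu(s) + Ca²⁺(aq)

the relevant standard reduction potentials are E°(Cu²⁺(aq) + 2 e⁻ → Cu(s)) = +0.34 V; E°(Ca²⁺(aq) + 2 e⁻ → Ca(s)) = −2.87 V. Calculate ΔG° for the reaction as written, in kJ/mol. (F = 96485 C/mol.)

−619 kJ/mol

In the reaction as written Cu²⁺(aq) is reduced, so the Cu²⁺/Cu couple is the cathode and Ca²⁺/Ca is the anode.
E°cell = +0.34 − (−2.87) = +3.21 V; balancing electrons gives n = 2.
ΔG° = −nFE°cell = −(2)(96485)(+3.21) J/mol = −619 kJ/mol.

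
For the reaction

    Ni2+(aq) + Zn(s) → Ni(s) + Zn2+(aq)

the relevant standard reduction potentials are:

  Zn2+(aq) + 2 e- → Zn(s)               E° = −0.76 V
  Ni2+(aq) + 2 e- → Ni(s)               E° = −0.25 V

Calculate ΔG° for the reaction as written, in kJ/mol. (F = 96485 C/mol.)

In the reaction as written Ni2+(aq) is reduced, so the Ni²⁺/Ni couple is the cathode and Zn²⁺/Zn is the anode.
E°cell = −0.25 − (−0.76) = +0.51 V; balancing electrons gives n = 2.
ΔG° = −nFE°cell = −(2)(96485)(+0.51) J/mol = −98.4 kJ/mol.

−98.4 kJ/mol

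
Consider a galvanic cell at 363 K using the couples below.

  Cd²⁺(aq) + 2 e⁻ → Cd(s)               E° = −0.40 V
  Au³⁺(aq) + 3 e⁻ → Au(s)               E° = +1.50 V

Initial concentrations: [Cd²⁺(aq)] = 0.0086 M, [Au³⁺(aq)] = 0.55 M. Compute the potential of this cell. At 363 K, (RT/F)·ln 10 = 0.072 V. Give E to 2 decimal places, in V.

+1.97 V

Since E°(Au³⁺/Au) > E°(Cd²⁺/Cd), Au³⁺/Au serves as the cathode.
E°cell = E°cat − E°an = +1.50 − (−0.40) = +1.90 V; n = 6.
Balancing gives 2 Au³⁺(aq) + 3 Cd(s) → 2 Au(s) + 3 Cd²⁺(aq); hence Q = [Cd²⁺(aq)]^3 / [Au³⁺(aq)]^2 = 2.1×10^−6 (log Q = −5.677).
E = E° − (0.072/n)·log Q = +1.90 − (0.072/6)(−5.677) = +1.97 V.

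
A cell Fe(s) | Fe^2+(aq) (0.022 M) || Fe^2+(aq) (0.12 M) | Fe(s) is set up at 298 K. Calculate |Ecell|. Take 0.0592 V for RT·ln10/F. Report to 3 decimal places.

For a concentration cell E°cell = 0, since both electrodes use the same couple.
The compartment with the higher Fe^2+(aq) concentration (0.12 M) acts as the cathode; ions are reduced there and produced at the dilute (0.022 M) anode.
With n = 2, Ecell = −(0.0592/2)·log([dilute]/[conc]) = −(0.0592/2)·log(0.022/0.12) = +0.022 V.

0.022 V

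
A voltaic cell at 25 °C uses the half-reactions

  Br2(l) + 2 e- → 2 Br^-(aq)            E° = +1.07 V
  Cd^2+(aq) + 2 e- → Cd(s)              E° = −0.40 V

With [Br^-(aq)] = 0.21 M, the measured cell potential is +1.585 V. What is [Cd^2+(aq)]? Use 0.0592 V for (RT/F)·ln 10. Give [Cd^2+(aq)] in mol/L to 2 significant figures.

0.0030 M

The Br₂/Br⁻ couple has the larger reduction potential, so it is the cathode: E°cell = +1.07 − (−0.40) = +1.47 V and n = 2.
Rearranging E = E° − (0.0592/n)·log Q gives log Q = 2(+1.47 − (+1.585))/0.0592 = −3.885.
For Br2(l) + Cd(s) → 2 Br^-(aq) + Cd^2+(aq), the reaction quotient is Q = [Br^-(aq)]^2·[Cd^2+(aq)].
Substituting the known concentrations and solving, log [Cd^2+(aq)] = −2.529 and [Cd^2+(aq)] = 0.0030 M.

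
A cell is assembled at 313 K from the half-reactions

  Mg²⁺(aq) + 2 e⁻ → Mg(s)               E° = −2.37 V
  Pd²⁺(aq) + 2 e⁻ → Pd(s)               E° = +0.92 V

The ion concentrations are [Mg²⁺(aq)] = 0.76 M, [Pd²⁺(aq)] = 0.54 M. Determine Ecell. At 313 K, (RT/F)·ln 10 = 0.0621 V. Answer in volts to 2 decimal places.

The Pd²⁺/Pd couple has the more positive E°, so it is the cathode; Mg²⁺/Mg is the anode.
The standard potential is +0.92 − (−2.37) = +3.29 V and the balanced reaction transfers n = 2 electrons.
Balancing gives Pd²⁺(aq) + Mg(s) → Pd(s) + Mg²⁺(aq); hence Q = [Mg²⁺(aq)] / [Pd²⁺(aq)] = 1.41 (log Q = 0.148).
Applying E = E° − (RT ln10/nF)·log Q gives +3.29 − (0.0621/2)(0.148) = +3.29 V.

+3.29 V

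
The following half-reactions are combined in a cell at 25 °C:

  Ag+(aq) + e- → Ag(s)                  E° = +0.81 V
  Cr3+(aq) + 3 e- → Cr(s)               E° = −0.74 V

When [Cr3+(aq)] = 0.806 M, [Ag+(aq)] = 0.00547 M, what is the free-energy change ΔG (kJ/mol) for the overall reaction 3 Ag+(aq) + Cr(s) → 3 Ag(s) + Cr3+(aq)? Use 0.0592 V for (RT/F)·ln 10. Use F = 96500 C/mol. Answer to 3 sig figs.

−410 kJ/mol

The standard cell potential is +0.81 − (−0.74) = +1.55 V, with n = 3 electrons in the balanced equation.
Here Q = [Cr3+(aq)] / [Ag+(aq)]^3 = 4.92×10^6 (log Q = 6.692), giving E = +1.55 − (0.0592/3)·(6.692) = +1.4179 V.
Finally ΔG = −nFE = −(3)(96500 C/mol)(+1.4179 V) = −410 kJ/mol.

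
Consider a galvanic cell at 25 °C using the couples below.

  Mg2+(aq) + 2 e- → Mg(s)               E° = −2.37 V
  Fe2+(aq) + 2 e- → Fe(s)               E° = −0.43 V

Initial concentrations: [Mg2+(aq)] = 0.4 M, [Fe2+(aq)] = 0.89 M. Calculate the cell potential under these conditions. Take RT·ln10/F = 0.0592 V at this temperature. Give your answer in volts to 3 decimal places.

+1.950 V

Since E°(Fe²⁺/Fe) > E°(Mg²⁺/Mg), Fe²⁺/Fe serves as the cathode.
The standard potential is −0.43 − (−2.37) = +1.94 V and the balanced reaction transfers n = 2 electrons.
The balanced reaction is Fe2+(aq) + Mg(s) → Fe(s) + Mg2+(aq), so Q = [Mg2+(aq)] / [Fe2+(aq)] = 0.449 and log Q = −0.347.
By the Nernst equation, E = +1.94 − (0.0592/2)·(−0.347) = +1.950 V.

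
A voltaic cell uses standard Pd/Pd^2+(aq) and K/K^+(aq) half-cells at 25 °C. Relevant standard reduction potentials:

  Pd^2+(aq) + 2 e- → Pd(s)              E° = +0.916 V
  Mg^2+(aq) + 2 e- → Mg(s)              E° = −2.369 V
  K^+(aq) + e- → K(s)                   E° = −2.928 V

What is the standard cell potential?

+3.844 V

The Pd²⁺/Pd couple has the higher E°, so Pd ion is reduced (cathode) and K is oxidized (anode).
E°cell = E°(cathode) − E°(anode) = +0.916 − (−2.928) = +3.844 V.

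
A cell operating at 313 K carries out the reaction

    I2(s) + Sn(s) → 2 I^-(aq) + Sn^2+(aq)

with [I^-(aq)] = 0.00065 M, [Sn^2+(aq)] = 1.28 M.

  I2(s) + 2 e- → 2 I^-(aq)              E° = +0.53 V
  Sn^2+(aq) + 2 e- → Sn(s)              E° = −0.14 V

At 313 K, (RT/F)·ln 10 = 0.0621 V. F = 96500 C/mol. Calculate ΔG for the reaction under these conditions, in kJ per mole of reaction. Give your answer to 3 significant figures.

−167 kJ/mol

With I₂/I⁻ reduced at the cathode, E°cell = +0.53 − (−0.14) = +0.67 V and n = 2.
Here Q = [I^-(aq)]^2·[Sn^2+(aq)] = 5.41×10^−7 (log Q = −6.267), giving E = +0.67 − (0.0621/2)·(−6.267) = +0.8646 V.
ΔG = −nFE = −(2)(96500)(+0.8646) J/mol = −167 kJ/mol.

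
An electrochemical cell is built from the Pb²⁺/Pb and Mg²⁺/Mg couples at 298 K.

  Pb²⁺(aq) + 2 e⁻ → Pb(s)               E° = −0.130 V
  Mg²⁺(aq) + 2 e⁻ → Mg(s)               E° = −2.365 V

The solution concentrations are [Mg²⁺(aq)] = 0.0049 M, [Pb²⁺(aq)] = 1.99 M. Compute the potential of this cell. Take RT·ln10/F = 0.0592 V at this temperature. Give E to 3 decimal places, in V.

+2.312 V

Pb²⁺/Pb is reduced (cathode, E° = −0.130 V) and Mg²⁺/Mg is oxidized (anode).
E°cell = E°cat − E°an = −0.130 − (−2.365) = +2.235 V; n = 2.
For the overall reaction Pb²⁺(aq) + Mg(s) → Pb(s) + Mg²⁺(aq), Q = [Mg²⁺(aq)] / [Pb²⁺(aq)] = 0.00246, giving log Q = −2.609.
E = E° − (0.0592/n)·log Q = +2.235 − (0.0592/2)(−2.609) = +2.312 V.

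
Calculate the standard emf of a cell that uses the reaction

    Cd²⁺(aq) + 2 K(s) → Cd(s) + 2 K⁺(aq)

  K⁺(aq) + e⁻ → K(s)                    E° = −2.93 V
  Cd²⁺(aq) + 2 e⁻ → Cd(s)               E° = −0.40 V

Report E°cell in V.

+2.53 V

In the reaction as written, Cd²⁺(aq) is reduced (cathode) and K⁺(aq) is produced by oxidation at the anode.
E°cell = E°(cathode) − E°(anode) = −0.40 − (−2.93) = +2.53 V.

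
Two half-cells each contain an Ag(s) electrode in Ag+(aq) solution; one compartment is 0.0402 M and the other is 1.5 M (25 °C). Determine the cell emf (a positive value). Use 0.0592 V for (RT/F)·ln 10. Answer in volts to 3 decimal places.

0.093 V

For a concentration cell E°cell = 0, since both electrodes use the same couple.
The compartment with the higher Ag+(aq) concentration (1.5 M) acts as the cathode; ions are reduced there and produced at the dilute (0.0402 M) anode.
With n = 1, Ecell = −(0.0592/1)·log([dilute]/[conc]) = −(0.0592/1)·log(0.0402/1.5) = +0.093 V.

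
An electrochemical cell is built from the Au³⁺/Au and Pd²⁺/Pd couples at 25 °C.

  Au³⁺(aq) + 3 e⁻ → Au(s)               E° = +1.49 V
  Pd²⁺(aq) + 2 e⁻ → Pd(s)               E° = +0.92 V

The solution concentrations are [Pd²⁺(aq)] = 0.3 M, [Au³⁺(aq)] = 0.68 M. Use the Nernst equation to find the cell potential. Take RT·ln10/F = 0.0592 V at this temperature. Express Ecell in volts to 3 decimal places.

Since E°(Au³⁺/Au) > E°(Pd²⁺/Pd), Au³⁺/Au serves as the cathode.
The standard potential is +1.49 − (+0.92) = +0.57 V and the balanced reaction transfers n = 6 electrons.
For the overall reaction 2 Au³⁺(aq) + 3 Pd(s) → 2 Au(s) + 3 Pd²⁺(aq), Q = [Pd²⁺(aq)]^3 / [Au³⁺(aq)]^2 = 0.0584, giving log Q = −1.234.
By the Nernst equation, E = +0.57 − (0.0592/6)·(−1.234) = +0.582 V.

+0.582 V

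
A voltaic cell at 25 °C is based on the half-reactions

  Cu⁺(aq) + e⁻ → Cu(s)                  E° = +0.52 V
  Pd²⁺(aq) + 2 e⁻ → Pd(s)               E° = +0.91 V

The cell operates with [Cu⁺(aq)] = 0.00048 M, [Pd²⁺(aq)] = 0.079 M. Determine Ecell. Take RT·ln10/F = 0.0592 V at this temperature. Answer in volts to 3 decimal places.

+0.554 V

The Pd²⁺/Pd couple has the more positive E°, so it is the cathode; Cu⁺/Cu is the anode.
E°cell = E°cat − E°an = +0.91 − (+0.52) = +0.39 V; n = 2.
For the overall reaction Pd²⁺(aq) + 2 Cu(s) → Pd(s) + 2 Cu⁺(aq), Q = [Cu⁺(aq)]^2 / [Pd²⁺(aq)] = 2.92×10^−6, giving log Q = −5.535.
By the Nernst equation, E = +0.39 − (0.0592/2)·(−5.535) = +0.554 V.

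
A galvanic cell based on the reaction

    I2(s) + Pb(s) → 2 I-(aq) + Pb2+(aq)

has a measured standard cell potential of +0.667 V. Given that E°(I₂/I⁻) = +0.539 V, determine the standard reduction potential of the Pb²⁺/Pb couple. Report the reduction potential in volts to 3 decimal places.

−0.128 V

In the reaction as written the I₂/I⁻ couple is reduced (cathode) and Pb²⁺/Pb is oxidized (anode), so E°cell = E°(I₂/I⁻) − E°(Pb²⁺/Pb).
E°(Pb²⁺/Pb) = E°(cathode) − E°cell = +0.539 − (+0.667) = −0.128 V.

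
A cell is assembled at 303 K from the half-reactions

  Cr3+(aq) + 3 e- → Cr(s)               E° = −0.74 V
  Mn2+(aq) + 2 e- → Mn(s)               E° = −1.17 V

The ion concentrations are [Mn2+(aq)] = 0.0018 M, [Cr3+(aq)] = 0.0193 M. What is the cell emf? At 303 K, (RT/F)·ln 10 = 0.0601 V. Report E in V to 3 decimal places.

+0.478 V

The Cr³⁺/Cr couple has the more positive E°, so it is the cathode; Mn²⁺/Mn is the anode.
The standard potential is −0.74 − (−1.17) = +0.43 V and the balanced reaction transfers n = 6 electrons.
For the overall reaction 2 Cr3+(aq) + 3 Mn(s) → 2 Cr(s) + 3 Mn2+(aq), Q = [Mn2+(aq)]^3 / [Cr3+(aq)]^2 = 1.57×10^−5, giving log Q = −4.805.
By the Nernst equation, E = +0.43 − (0.0601/6)·(−4.805) = +0.478 V.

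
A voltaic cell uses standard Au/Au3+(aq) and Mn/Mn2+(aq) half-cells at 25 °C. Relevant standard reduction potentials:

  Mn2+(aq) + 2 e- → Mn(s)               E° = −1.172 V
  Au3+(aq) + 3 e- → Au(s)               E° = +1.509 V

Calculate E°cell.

+2.681 V

Of the two couples in this cell, the one with the more positive reduction potential is reduced at the cathode: here that is Au³⁺/Au (+1.509 V); Mn²⁺/Mn (−1.172 V) is the anode.
E°cell = E°(cathode) − E°(anode) = +1.509 − (−1.172) = +2.681 V.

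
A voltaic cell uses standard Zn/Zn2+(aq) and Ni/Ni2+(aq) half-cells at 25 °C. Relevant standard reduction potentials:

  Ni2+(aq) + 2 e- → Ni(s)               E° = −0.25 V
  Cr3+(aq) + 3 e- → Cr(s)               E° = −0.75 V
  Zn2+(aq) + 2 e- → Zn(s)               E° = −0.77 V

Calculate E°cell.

+0.52 V

Of the two couples in this cell, the one with the more positive reduction potential is reduced at the cathode: here that is Ni²⁺/Ni (−0.25 V); Zn²⁺/Zn (−0.77 V) is the anode.
E°cell = E°(cathode) − E°(anode) = −0.25 − (−0.77) = +0.52 V.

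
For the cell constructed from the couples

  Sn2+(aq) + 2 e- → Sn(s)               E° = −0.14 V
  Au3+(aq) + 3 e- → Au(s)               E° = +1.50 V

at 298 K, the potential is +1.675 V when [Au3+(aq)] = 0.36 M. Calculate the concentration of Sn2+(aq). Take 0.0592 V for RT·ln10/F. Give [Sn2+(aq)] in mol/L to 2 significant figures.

The Au³⁺/Au couple has the larger reduction potential, so it is the cathode: E°cell = +1.50 − (−0.14) = +1.64 V and n = 6.
Since E = E° − (0.0592/n)·log Q, log Q = n(E° − E)/0.0592 = −3.547.
For 2 Au3+(aq) + 3 Sn(s) → 2 Au(s) + 3 Sn2+(aq), the reaction quotient is Q = [Sn2+(aq)]^3 / [Au3+(aq)]^2.
Substituting the known concentrations and solving, log [Sn2+(aq)] = −1.478 and [Sn2+(aq)] = 0.033 M.

0.033 M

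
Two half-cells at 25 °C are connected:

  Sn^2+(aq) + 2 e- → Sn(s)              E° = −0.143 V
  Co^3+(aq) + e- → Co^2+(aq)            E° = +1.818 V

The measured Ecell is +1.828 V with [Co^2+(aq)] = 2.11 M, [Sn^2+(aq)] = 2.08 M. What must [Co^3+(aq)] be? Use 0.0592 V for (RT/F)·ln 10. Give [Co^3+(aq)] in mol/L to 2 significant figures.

0.017 M

The Co³⁺/Co²⁺ couple has the larger reduction potential, so it is the cathode: E°cell = +1.818 − (−0.143) = +1.961 V and n = 2.
Rearranging E = E° − (0.0592/n)·log Q gives log Q = 2(+1.961 − (+1.828))/0.0592 = 4.493.
The balanced reaction is 2 Co^3+(aq) + Sn(s) → 2 Co^2+(aq) + Sn^2+(aq), so Q = ([Co^2+(aq)]^2·[Sn^2+(aq)]) / [Co^3+(aq)]^2.
Isolating [Co^3+(aq)] in Q = 10^{4.493} yields log [Co^3+(aq)] = −1.763, i.e. 0.017 M.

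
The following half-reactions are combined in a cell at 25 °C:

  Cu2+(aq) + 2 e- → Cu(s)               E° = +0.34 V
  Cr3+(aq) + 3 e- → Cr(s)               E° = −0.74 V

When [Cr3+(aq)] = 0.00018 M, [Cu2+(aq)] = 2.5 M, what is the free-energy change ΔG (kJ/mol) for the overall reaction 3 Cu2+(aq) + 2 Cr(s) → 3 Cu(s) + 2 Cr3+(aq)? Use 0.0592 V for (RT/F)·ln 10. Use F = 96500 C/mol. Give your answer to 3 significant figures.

E°cell = +0.34 − (−0.74) = +1.08 V; the balanced reaction transfers n = 6 electrons.
Here Q = [Cr3+(aq)]^2 / [Cu2+(aq)]^3 = 2.07×10^−9 (log Q = −8.683), giving E = +1.08 − (0.0592/6)·(−8.683) = +1.1657 V.
ΔG = −nFE = −(6)(96500)(+1.1657) J/mol = −675 kJ/mol.

−675 kJ/mol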